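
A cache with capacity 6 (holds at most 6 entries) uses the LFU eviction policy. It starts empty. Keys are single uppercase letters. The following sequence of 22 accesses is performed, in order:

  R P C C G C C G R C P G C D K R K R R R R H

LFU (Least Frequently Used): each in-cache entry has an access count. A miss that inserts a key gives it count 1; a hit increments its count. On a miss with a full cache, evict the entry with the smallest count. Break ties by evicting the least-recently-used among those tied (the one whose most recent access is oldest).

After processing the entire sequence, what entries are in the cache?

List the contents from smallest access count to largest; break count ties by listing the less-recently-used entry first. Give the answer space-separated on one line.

Answer: H P K G C R

Derivation:
LFU simulation (capacity=6):
  1. access R: MISS. Cache: [R(c=1)]
  2. access P: MISS. Cache: [R(c=1) P(c=1)]
  3. access C: MISS. Cache: [R(c=1) P(c=1) C(c=1)]
  4. access C: HIT, count now 2. Cache: [R(c=1) P(c=1) C(c=2)]
  5. access G: MISS. Cache: [R(c=1) P(c=1) G(c=1) C(c=2)]
  6. access C: HIT, count now 3. Cache: [R(c=1) P(c=1) G(c=1) C(c=3)]
  7. access C: HIT, count now 4. Cache: [R(c=1) P(c=1) G(c=1) C(c=4)]
  8. access G: HIT, count now 2. Cache: [R(c=1) P(c=1) G(c=2) C(c=4)]
  9. access R: HIT, count now 2. Cache: [P(c=1) G(c=2) R(c=2) C(c=4)]
  10. access C: HIT, count now 5. Cache: [P(c=1) G(c=2) R(c=2) C(c=5)]
  11. access P: HIT, count now 2. Cache: [G(c=2) R(c=2) P(c=2) C(c=5)]
  12. access G: HIT, count now 3. Cache: [R(c=2) P(c=2) G(c=3) C(c=5)]
  13. access C: HIT, count now 6. Cache: [R(c=2) P(c=2) G(c=3) C(c=6)]
  14. access D: MISS. Cache: [D(c=1) R(c=2) P(c=2) G(c=3) C(c=6)]
  15. access K: MISS. Cache: [D(c=1) K(c=1) R(c=2) P(c=2) G(c=3) C(c=6)]
  16. access R: HIT, count now 3. Cache: [D(c=1) K(c=1) P(c=2) G(c=3) R(c=3) C(c=6)]
  17. access K: HIT, count now 2. Cache: [D(c=1) P(c=2) K(c=2) G(c=3) R(c=3) C(c=6)]
  18. access R: HIT, count now 4. Cache: [D(c=1) P(c=2) K(c=2) G(c=3) R(c=4) C(c=6)]
  19. access R: HIT, count now 5. Cache: [D(c=1) P(c=2) K(c=2) G(c=3) R(c=5) C(c=6)]
  20. access R: HIT, count now 6. Cache: [D(c=1) P(c=2) K(c=2) G(c=3) C(c=6) R(c=6)]
  21. access R: HIT, count now 7. Cache: [D(c=1) P(c=2) K(c=2) G(c=3) C(c=6) R(c=7)]
  22. access H: MISS, evict D(c=1). Cache: [H(c=1) P(c=2) K(c=2) G(c=3) C(c=6) R(c=7)]
Total: 15 hits, 7 misses, 1 evictions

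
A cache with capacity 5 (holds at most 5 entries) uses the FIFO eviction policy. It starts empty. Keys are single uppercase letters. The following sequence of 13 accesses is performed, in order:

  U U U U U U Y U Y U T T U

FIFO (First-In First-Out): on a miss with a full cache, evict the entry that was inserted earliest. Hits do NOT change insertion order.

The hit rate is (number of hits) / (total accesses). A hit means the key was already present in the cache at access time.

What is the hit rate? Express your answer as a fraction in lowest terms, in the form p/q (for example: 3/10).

FIFO simulation (capacity=5):
  1. access U: MISS. Cache (old->new): [U]
  2. access U: HIT. Cache (old->new): [U]
  3. access U: HIT. Cache (old->new): [U]
  4. access U: HIT. Cache (old->new): [U]
  5. access U: HIT. Cache (old->new): [U]
  6. access U: HIT. Cache (old->new): [U]
  7. access Y: MISS. Cache (old->new): [U Y]
  8. access U: HIT. Cache (old->new): [U Y]
  9. access Y: HIT. Cache (old->new): [U Y]
  10. access U: HIT. Cache (old->new): [U Y]
  11. access T: MISS. Cache (old->new): [U Y T]
  12. access T: HIT. Cache (old->new): [U Y T]
  13. access U: HIT. Cache (old->new): [U Y T]
Total: 10 hits, 3 misses, 0 evictions

Hit rate = 10/13

Answer: 10/13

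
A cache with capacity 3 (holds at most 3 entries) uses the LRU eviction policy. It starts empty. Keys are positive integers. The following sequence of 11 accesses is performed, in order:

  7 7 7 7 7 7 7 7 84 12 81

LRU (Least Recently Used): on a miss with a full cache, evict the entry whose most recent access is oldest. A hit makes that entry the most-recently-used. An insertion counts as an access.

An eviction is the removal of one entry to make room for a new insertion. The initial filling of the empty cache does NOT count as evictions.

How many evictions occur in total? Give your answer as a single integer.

LRU simulation (capacity=3):
  1. access 7: MISS. Cache (LRU->MRU): [7]
  2. access 7: HIT. Cache (LRU->MRU): [7]
  3. access 7: HIT. Cache (LRU->MRU): [7]
  4. access 7: HIT. Cache (LRU->MRU): [7]
  5. access 7: HIT. Cache (LRU->MRU): [7]
  6. access 7: HIT. Cache (LRU->MRU): [7]
  7. access 7: HIT. Cache (LRU->MRU): [7]
  8. access 7: HIT. Cache (LRU->MRU): [7]
  9. access 84: MISS. Cache (LRU->MRU): [7 84]
  10. access 12: MISS. Cache (LRU->MRU): [7 84 12]
  11. access 81: MISS, evict 7. Cache (LRU->MRU): [84 12 81]
Total: 7 hits, 4 misses, 1 evictions

Answer: 1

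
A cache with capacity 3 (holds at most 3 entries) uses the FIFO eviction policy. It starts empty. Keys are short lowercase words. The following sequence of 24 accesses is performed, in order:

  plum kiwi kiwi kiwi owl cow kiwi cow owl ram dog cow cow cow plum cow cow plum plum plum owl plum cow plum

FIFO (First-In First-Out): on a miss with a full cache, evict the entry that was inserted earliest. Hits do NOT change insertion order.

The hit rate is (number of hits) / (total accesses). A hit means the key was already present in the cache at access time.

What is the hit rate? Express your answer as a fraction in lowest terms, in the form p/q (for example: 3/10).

Answer: 5/8

Derivation:
FIFO simulation (capacity=3):
  1. access plum: MISS. Cache (old->new): [plum]
  2. access kiwi: MISS. Cache (old->new): [plum kiwi]
  3. access kiwi: HIT. Cache (old->new): [plum kiwi]
  4. access kiwi: HIT. Cache (old->new): [plum kiwi]
  5. access owl: MISS. Cache (old->new): [plum kiwi owl]
  6. access cow: MISS, evict plum. Cache (old->new): [kiwi owl cow]
  7. access kiwi: HIT. Cache (old->new): [kiwi owl cow]
  8. access cow: HIT. Cache (old->new): [kiwi owl cow]
  9. access owl: HIT. Cache (old->new): [kiwi owl cow]
  10. access ram: MISS, evict kiwi. Cache (old->new): [owl cow ram]
  11. access dog: MISS, evict owl. Cache (old->new): [cow ram dog]
  12. access cow: HIT. Cache (old->new): [cow ram dog]
  13. access cow: HIT. Cache (old->new): [cow ram dog]
  14. access cow: HIT. Cache (old->new): [cow ram dog]
  15. access plum: MISS, evict cow. Cache (old->new): [ram dog plum]
  16. access cow: MISS, evict ram. Cache (old->new): [dog plum cow]
  17. access cow: HIT. Cache (old->new): [dog plum cow]
  18. access plum: HIT. Cache (old->new): [dog plum cow]
  19. access plum: HIT. Cache (old->new): [dog plum cow]
  20. access plum: HIT. Cache (old->new): [dog plum cow]
  21. access owl: MISS, evict dog. Cache (old->new): [plum cow owl]
  22. access plum: HIT. Cache (old->new): [plum cow owl]
  23. access cow: HIT. Cache (old->new): [plum cow owl]
  24. access plum: HIT. Cache (old->new): [plum cow owl]
Total: 15 hits, 9 misses, 6 evictions

Hit rate = 15/24 = 5/8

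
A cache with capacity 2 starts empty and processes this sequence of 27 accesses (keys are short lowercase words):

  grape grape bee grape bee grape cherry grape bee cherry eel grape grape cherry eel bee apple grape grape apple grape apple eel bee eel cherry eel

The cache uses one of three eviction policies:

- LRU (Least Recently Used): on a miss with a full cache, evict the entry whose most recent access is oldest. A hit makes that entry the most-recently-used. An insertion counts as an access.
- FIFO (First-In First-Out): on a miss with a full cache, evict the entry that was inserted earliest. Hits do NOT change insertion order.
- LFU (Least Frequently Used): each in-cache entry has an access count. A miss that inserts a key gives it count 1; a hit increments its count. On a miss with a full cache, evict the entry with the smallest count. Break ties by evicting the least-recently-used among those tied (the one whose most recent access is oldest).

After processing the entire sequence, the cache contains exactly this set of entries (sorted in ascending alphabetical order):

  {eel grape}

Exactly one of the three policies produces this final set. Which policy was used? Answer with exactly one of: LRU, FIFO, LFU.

Answer: LFU

Derivation:
Simulating under each policy and comparing final sets:
  LRU: final set = {cherry eel} -> differs
  FIFO: final set = {cherry eel} -> differs
  LFU: final set = {eel grape} -> MATCHES target
Only LFU produces the target set.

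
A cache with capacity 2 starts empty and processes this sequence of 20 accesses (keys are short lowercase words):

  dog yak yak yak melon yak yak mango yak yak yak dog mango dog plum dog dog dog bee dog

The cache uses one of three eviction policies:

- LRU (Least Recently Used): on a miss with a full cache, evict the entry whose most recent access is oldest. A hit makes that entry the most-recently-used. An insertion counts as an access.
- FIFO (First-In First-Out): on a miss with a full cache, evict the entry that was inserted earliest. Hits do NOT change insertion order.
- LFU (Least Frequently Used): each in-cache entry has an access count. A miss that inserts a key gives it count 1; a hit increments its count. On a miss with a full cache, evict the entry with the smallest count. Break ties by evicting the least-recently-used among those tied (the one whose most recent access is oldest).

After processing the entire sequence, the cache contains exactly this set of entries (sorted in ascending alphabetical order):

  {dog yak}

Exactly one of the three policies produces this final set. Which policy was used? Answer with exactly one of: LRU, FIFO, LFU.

Answer: LFU

Derivation:
Simulating under each policy and comparing final sets:
  LRU: final set = {bee dog} -> differs
  FIFO: final set = {bee dog} -> differs
  LFU: final set = {dog yak} -> MATCHES target
Only LFU produces the target set.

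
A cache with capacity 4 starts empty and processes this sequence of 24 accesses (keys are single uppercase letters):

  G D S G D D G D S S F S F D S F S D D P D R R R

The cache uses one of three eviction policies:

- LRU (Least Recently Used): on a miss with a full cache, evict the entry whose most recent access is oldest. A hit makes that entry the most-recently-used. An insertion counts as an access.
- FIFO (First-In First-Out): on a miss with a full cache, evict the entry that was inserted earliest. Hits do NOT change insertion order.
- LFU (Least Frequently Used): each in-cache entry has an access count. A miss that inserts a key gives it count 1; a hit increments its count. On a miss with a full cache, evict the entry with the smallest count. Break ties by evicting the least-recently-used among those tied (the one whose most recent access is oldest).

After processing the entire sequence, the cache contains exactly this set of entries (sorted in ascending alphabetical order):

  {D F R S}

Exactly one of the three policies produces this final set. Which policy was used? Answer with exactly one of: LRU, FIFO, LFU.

Answer: LFU

Derivation:
Simulating under each policy and comparing final sets:
  LRU: final set = {D P R S} -> differs
  FIFO: final set = {F P R S} -> differs
  LFU: final set = {D F R S} -> MATCHES target
Only LFU produces the target set.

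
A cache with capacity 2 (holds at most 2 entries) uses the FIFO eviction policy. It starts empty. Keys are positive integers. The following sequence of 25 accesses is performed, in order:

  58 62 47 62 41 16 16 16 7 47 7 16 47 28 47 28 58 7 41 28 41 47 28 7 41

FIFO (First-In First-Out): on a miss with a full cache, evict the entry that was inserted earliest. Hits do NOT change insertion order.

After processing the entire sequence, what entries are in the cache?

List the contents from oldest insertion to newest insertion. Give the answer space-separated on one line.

FIFO simulation (capacity=2):
  1. access 58: MISS. Cache (old->new): [58]
  2. access 62: MISS. Cache (old->new): [58 62]
  3. access 47: MISS, evict 58. Cache (old->new): [62 47]
  4. access 62: HIT. Cache (old->new): [62 47]
  5. access 41: MISS, evict 62. Cache (old->new): [47 41]
  6. access 16: MISS, evict 47. Cache (old->new): [41 16]
  7. access 16: HIT. Cache (old->new): [41 16]
  8. access 16: HIT. Cache (old->new): [41 16]
  9. access 7: MISS, evict 41. Cache (old->new): [16 7]
  10. access 47: MISS, evict 16. Cache (old->new): [7 47]
  11. access 7: HIT. Cache (old->new): [7 47]
  12. access 16: MISS, evict 7. Cache (old->new): [47 16]
  13. access 47: HIT. Cache (old->new): [47 16]
  14. access 28: MISS, evict 47. Cache (old->new): [16 28]
  15. access 47: MISS, evict 16. Cache (old->new): [28 47]
  16. access 28: HIT. Cache (old->new): [28 47]
  17. access 58: MISS, evict 28. Cache (old->new): [47 58]
  18. access 7: MISS, evict 47. Cache (old->new): [58 7]
  19. access 41: MISS, evict 58. Cache (old->new): [7 41]
  20. access 28: MISS, evict 7. Cache (old->new): [41 28]
  21. access 41: HIT. Cache (old->new): [41 28]
  22. access 47: MISS, evict 41. Cache (old->new): [28 47]
  23. access 28: HIT. Cache (old->new): [28 47]
  24. access 7: MISS, evict 28. Cache (old->new): [47 7]
  25. access 41: MISS, evict 47. Cache (old->new): [7 41]
Total: 8 hits, 17 misses, 15 evictions

Answer: 7 41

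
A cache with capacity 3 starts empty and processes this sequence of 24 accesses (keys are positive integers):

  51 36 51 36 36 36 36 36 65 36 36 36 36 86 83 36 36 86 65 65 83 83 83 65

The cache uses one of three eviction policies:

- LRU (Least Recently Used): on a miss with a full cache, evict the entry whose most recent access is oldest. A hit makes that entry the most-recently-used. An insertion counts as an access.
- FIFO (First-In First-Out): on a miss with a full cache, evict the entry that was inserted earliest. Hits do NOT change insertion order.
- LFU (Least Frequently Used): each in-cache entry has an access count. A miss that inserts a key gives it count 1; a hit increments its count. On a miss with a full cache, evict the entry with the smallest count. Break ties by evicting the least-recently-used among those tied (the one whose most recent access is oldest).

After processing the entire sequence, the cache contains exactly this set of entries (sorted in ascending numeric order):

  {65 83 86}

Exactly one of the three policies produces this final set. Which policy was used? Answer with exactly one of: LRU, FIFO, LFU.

Simulating under each policy and comparing final sets:
  LRU: final set = {65 83 86} -> MATCHES target
  FIFO: final set = {36 65 83} -> differs
  LFU: final set = {36 65 83} -> differs
Only LRU produces the target set.

Answer: LRU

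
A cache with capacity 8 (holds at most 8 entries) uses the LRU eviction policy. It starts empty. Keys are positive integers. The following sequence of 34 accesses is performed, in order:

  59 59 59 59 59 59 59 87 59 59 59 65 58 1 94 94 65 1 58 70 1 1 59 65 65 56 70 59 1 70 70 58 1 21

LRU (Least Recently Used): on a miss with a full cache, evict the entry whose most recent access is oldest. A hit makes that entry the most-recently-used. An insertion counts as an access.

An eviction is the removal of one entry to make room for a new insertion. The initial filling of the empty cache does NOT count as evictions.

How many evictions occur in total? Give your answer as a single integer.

LRU simulation (capacity=8):
  1. access 59: MISS. Cache (LRU->MRU): [59]
  2. access 59: HIT. Cache (LRU->MRU): [59]
  3. access 59: HIT. Cache (LRU->MRU): [59]
  4. access 59: HIT. Cache (LRU->MRU): [59]
  5. access 59: HIT. Cache (LRU->MRU): [59]
  6. access 59: HIT. Cache (LRU->MRU): [59]
  7. access 59: HIT. Cache (LRU->MRU): [59]
  8. access 87: MISS. Cache (LRU->MRU): [59 87]
  9. access 59: HIT. Cache (LRU->MRU): [87 59]
  10. access 59: HIT. Cache (LRU->MRU): [87 59]
  11. access 59: HIT. Cache (LRU->MRU): [87 59]
  12. access 65: MISS. Cache (LRU->MRU): [87 59 65]
  13. access 58: MISS. Cache (LRU->MRU): [87 59 65 58]
  14. access 1: MISS. Cache (LRU->MRU): [87 59 65 58 1]
  15. access 94: MISS. Cache (LRU->MRU): [87 59 65 58 1 94]
  16. access 94: HIT. Cache (LRU->MRU): [87 59 65 58 1 94]
  17. access 65: HIT. Cache (LRU->MRU): [87 59 58 1 94 65]
  18. access 1: HIT. Cache (LRU->MRU): [87 59 58 94 65 1]
  19. access 58: HIT. Cache (LRU->MRU): [87 59 94 65 1 58]
  20. access 70: MISS. Cache (LRU->MRU): [87 59 94 65 1 58 70]
  21. access 1: HIT. Cache (LRU->MRU): [87 59 94 65 58 70 1]
  22. access 1: HIT. Cache (LRU->MRU): [87 59 94 65 58 70 1]
  23. access 59: HIT. Cache (LRU->MRU): [87 94 65 58 70 1 59]
  24. access 65: HIT. Cache (LRU->MRU): [87 94 58 70 1 59 65]
  25. access 65: HIT. Cache (LRU->MRU): [87 94 58 70 1 59 65]
  26. access 56: MISS. Cache (LRU->MRU): [87 94 58 70 1 59 65 56]
  27. access 70: HIT. Cache (LRU->MRU): [87 94 58 1 59 65 56 70]
  28. access 59: HIT. Cache (LRU->MRU): [87 94 58 1 65 56 70 59]
  29. access 1: HIT. Cache (LRU->MRU): [87 94 58 65 56 70 59 1]
  30. access 70: HIT. Cache (LRU->MRU): [87 94 58 65 56 59 1 70]
  31. access 70: HIT. Cache (LRU->MRU): [87 94 58 65 56 59 1 70]
  32. access 58: HIT. Cache (LRU->MRU): [87 94 65 56 59 1 70 58]
  33. access 1: HIT. Cache (LRU->MRU): [87 94 65 56 59 70 58 1]
  34. access 21: MISS, evict 87. Cache (LRU->MRU): [94 65 56 59 70 58 1 21]
Total: 25 hits, 9 misses, 1 evictions

Answer: 1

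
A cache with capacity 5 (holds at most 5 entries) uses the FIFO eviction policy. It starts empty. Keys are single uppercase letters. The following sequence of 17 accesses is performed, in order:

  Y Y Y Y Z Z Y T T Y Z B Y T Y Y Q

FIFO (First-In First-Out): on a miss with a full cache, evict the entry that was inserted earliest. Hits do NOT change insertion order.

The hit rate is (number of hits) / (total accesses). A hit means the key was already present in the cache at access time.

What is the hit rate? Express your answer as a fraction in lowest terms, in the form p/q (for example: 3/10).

FIFO simulation (capacity=5):
  1. access Y: MISS. Cache (old->new): [Y]
  2. access Y: HIT. Cache (old->new): [Y]
  3. access Y: HIT. Cache (old->new): [Y]
  4. access Y: HIT. Cache (old->new): [Y]
  5. access Z: MISS. Cache (old->new): [Y Z]
  6. access Z: HIT. Cache (old->new): [Y Z]
  7. access Y: HIT. Cache (old->new): [Y Z]
  8. access T: MISS. Cache (old->new): [Y Z T]
  9. access T: HIT. Cache (old->new): [Y Z T]
  10. access Y: HIT. Cache (old->new): [Y Z T]
  11. access Z: HIT. Cache (old->new): [Y Z T]
  12. access B: MISS. Cache (old->new): [Y Z T B]
  13. access Y: HIT. Cache (old->new): [Y Z T B]
  14. access T: HIT. Cache (old->new): [Y Z T B]
  15. access Y: HIT. Cache (old->new): [Y Z T B]
  16. access Y: HIT. Cache (old->new): [Y Z T B]
  17. access Q: MISS. Cache (old->new): [Y Z T B Q]
Total: 12 hits, 5 misses, 0 evictions

Hit rate = 12/17

Answer: 12/17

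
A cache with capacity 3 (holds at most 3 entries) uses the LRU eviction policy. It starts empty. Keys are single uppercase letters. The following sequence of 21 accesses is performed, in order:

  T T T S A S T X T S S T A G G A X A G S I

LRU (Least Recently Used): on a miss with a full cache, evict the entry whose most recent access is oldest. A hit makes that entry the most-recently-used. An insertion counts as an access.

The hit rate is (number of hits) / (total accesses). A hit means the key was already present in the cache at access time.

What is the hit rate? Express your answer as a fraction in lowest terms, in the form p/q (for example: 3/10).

LRU simulation (capacity=3):
  1. access T: MISS. Cache (LRU->MRU): [T]
  2. access T: HIT. Cache (LRU->MRU): [T]
  3. access T: HIT. Cache (LRU->MRU): [T]
  4. access S: MISS. Cache (LRU->MRU): [T S]
  5. access A: MISS. Cache (LRU->MRU): [T S A]
  6. access S: HIT. Cache (LRU->MRU): [T A S]
  7. access T: HIT. Cache (LRU->MRU): [A S T]
  8. access X: MISS, evict A. Cache (LRU->MRU): [S T X]
  9. access T: HIT. Cache (LRU->MRU): [S X T]
  10. access S: HIT. Cache (LRU->MRU): [X T S]
  11. access S: HIT. Cache (LRU->MRU): [X T S]
  12. access T: HIT. Cache (LRU->MRU): [X S T]
  13. access A: MISS, evict X. Cache (LRU->MRU): [S T A]
  14. access G: MISS, evict S. Cache (LRU->MRU): [T A G]
  15. access G: HIT. Cache (LRU->MRU): [T A G]
  16. access A: HIT. Cache (LRU->MRU): [T G A]
  17. access X: MISS, evict T. Cache (LRU->MRU): [G A X]
  18. access A: HIT. Cache (LRU->MRU): [G X A]
  19. access G: HIT. Cache (LRU->MRU): [X A G]
  20. access S: MISS, evict X. Cache (LRU->MRU): [A G S]
  21. access I: MISS, evict A. Cache (LRU->MRU): [G S I]
Total: 12 hits, 9 misses, 6 evictions

Hit rate = 12/21 = 4/7

Answer: 4/7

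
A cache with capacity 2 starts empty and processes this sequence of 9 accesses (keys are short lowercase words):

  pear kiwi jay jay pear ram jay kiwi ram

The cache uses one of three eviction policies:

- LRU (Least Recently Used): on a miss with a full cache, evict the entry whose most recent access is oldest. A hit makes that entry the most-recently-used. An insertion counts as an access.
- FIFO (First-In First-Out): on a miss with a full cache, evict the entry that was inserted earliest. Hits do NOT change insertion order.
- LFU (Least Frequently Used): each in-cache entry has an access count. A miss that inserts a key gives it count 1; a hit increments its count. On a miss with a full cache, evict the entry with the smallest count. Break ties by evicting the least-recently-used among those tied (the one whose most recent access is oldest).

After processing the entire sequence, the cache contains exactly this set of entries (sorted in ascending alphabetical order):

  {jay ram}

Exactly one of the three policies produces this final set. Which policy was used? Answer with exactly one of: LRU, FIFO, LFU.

Simulating under each policy and comparing final sets:
  LRU: final set = {kiwi ram} -> differs
  FIFO: final set = {kiwi ram} -> differs
  LFU: final set = {jay ram} -> MATCHES target
Only LFU produces the target set.

Answer: LFU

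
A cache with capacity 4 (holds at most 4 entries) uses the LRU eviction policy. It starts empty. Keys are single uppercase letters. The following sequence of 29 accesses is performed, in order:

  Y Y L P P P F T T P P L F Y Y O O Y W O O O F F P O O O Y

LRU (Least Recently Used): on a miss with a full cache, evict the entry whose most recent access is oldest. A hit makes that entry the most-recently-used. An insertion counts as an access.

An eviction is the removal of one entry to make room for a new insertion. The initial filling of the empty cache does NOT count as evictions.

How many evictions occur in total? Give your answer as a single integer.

Answer: 6

Derivation:
LRU simulation (capacity=4):
  1. access Y: MISS. Cache (LRU->MRU): [Y]
  2. access Y: HIT. Cache (LRU->MRU): [Y]
  3. access L: MISS. Cache (LRU->MRU): [Y L]
  4. access P: MISS. Cache (LRU->MRU): [Y L P]
  5. access P: HIT. Cache (LRU->MRU): [Y L P]
  6. access P: HIT. Cache (LRU->MRU): [Y L P]
  7. access F: MISS. Cache (LRU->MRU): [Y L P F]
  8. access T: MISS, evict Y. Cache (LRU->MRU): [L P F T]
  9. access T: HIT. Cache (LRU->MRU): [L P F T]
  10. access P: HIT. Cache (LRU->MRU): [L F T P]
  11. access P: HIT. Cache (LRU->MRU): [L F T P]
  12. access L: HIT. Cache (LRU->MRU): [F T P L]
  13. access F: HIT. Cache (LRU->MRU): [T P L F]
  14. access Y: MISS, evict T. Cache (LRU->MRU): [P L F Y]
  15. access Y: HIT. Cache (LRU->MRU): [P L F Y]
  16. access O: MISS, evict P. Cache (LRU->MRU): [L F Y O]
  17. access O: HIT. Cache (LRU->MRU): [L F Y O]
  18. access Y: HIT. Cache (LRU->MRU): [L F O Y]
  19. access W: MISS, evict L. Cache (LRU->MRU): [F O Y W]
  20. access O: HIT. Cache (LRU->MRU): [F Y W O]
  21. access O: HIT. Cache (LRU->MRU): [F Y W O]
  22. access O: HIT. Cache (LRU->MRU): [F Y W O]
  23. access F: HIT. Cache (LRU->MRU): [Y W O F]
  24. access F: HIT. Cache (LRU->MRU): [Y W O F]
  25. access P: MISS, evict Y. Cache (LRU->MRU): [W O F P]
  26. access O: HIT. Cache (LRU->MRU): [W F P O]
  27. access O: HIT. Cache (LRU->MRU): [W F P O]
  28. access O: HIT. Cache (LRU->MRU): [W F P O]
  29. access Y: MISS, evict W. Cache (LRU->MRU): [F P O Y]
Total: 19 hits, 10 misses, 6 evictions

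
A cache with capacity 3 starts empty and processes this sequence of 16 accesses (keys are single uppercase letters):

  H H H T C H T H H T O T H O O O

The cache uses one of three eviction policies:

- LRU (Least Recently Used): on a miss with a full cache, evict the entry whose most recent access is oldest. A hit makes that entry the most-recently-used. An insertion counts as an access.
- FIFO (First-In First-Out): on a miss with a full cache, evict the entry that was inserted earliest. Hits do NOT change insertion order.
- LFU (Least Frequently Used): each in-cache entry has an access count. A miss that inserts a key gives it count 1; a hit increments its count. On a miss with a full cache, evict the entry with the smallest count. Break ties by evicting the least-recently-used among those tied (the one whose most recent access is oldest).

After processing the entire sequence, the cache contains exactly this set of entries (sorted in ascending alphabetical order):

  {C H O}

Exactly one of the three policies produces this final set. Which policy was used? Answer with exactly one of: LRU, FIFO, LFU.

Simulating under each policy and comparing final sets:
  LRU: final set = {H O T} -> differs
  FIFO: final set = {C H O} -> MATCHES target
  LFU: final set = {H O T} -> differs
Only FIFO produces the target set.

Answer: FIFO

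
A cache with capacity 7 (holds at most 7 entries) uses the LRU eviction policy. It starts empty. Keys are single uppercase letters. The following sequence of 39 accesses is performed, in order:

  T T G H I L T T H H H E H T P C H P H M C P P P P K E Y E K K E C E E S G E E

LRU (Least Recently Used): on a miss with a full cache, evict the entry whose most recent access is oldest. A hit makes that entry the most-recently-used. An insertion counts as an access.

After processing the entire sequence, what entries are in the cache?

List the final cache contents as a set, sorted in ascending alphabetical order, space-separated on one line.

LRU simulation (capacity=7):
  1. access T: MISS. Cache (LRU->MRU): [T]
  2. access T: HIT. Cache (LRU->MRU): [T]
  3. access G: MISS. Cache (LRU->MRU): [T G]
  4. access H: MISS. Cache (LRU->MRU): [T G H]
  5. access I: MISS. Cache (LRU->MRU): [T G H I]
  6. access L: MISS. Cache (LRU->MRU): [T G H I L]
  7. access T: HIT. Cache (LRU->MRU): [G H I L T]
  8. access T: HIT. Cache (LRU->MRU): [G H I L T]
  9. access H: HIT. Cache (LRU->MRU): [G I L T H]
  10. access H: HIT. Cache (LRU->MRU): [G I L T H]
  11. access H: HIT. Cache (LRU->MRU): [G I L T H]
  12. access E: MISS. Cache (LRU->MRU): [G I L T H E]
  13. access H: HIT. Cache (LRU->MRU): [G I L T E H]
  14. access T: HIT. Cache (LRU->MRU): [G I L E H T]
  15. access P: MISS. Cache (LRU->MRU): [G I L E H T P]
  16. access C: MISS, evict G. Cache (LRU->MRU): [I L E H T P C]
  17. access H: HIT. Cache (LRU->MRU): [I L E T P C H]
  18. access P: HIT. Cache (LRU->MRU): [I L E T C H P]
  19. access H: HIT. Cache (LRU->MRU): [I L E T C P H]
  20. access M: MISS, evict I. Cache (LRU->MRU): [L E T C P H M]
  21. access C: HIT. Cache (LRU->MRU): [L E T P H M C]
  22. access P: HIT. Cache (LRU->MRU): [L E T H M C P]
  23. access P: HIT. Cache (LRU->MRU): [L E T H M C P]
  24. access P: HIT. Cache (LRU->MRU): [L E T H M C P]
  25. access P: HIT. Cache (LRU->MRU): [L E T H M C P]
  26. access K: MISS, evict L. Cache (LRU->MRU): [E T H M C P K]
  27. access E: HIT. Cache (LRU->MRU): [T H M C P K E]
  28. access Y: MISS, evict T. Cache (LRU->MRU): [H M C P K E Y]
  29. access E: HIT. Cache (LRU->MRU): [H M C P K Y E]
  30. access K: HIT. Cache (LRU->MRU): [H M C P Y E K]
  31. access K: HIT. Cache (LRU->MRU): [H M C P Y E K]
  32. access E: HIT. Cache (LRU->MRU): [H M C P Y K E]
  33. access C: HIT. Cache (LRU->MRU): [H M P Y K E C]
  34. access E: HIT. Cache (LRU->MRU): [H M P Y K C E]
  35. access E: HIT. Cache (LRU->MRU): [H M P Y K C E]
  36. access S: MISS, evict H. Cache (LRU->MRU): [M P Y K C E S]
  37. access G: MISS, evict M. Cache (LRU->MRU): [P Y K C E S G]
  38. access E: HIT. Cache (LRU->MRU): [P Y K C S G E]
  39. access E: HIT. Cache (LRU->MRU): [P Y K C S G E]
Total: 26 hits, 13 misses, 6 evictions

Answer: C E G K P S Y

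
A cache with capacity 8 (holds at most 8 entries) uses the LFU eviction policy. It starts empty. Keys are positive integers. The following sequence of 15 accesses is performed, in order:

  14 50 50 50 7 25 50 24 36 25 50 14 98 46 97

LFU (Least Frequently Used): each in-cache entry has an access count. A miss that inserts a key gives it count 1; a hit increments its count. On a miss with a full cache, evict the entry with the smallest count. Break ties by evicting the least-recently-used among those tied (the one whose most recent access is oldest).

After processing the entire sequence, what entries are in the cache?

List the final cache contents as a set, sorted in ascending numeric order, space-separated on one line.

LFU simulation (capacity=8):
  1. access 14: MISS. Cache: [14(c=1)]
  2. access 50: MISS. Cache: [14(c=1) 50(c=1)]
  3. access 50: HIT, count now 2. Cache: [14(c=1) 50(c=2)]
  4. access 50: HIT, count now 3. Cache: [14(c=1) 50(c=3)]
  5. access 7: MISS. Cache: [14(c=1) 7(c=1) 50(c=3)]
  6. access 25: MISS. Cache: [14(c=1) 7(c=1) 25(c=1) 50(c=3)]
  7. access 50: HIT, count now 4. Cache: [14(c=1) 7(c=1) 25(c=1) 50(c=4)]
  8. access 24: MISS. Cache: [14(c=1) 7(c=1) 25(c=1) 24(c=1) 50(c=4)]
  9. access 36: MISS. Cache: [14(c=1) 7(c=1) 25(c=1) 24(c=1) 36(c=1) 50(c=4)]
  10. access 25: HIT, count now 2. Cache: [14(c=1) 7(c=1) 24(c=1) 36(c=1) 25(c=2) 50(c=4)]
  11. access 50: HIT, count now 5. Cache: [14(c=1) 7(c=1) 24(c=1) 36(c=1) 25(c=2) 50(c=5)]
  12. access 14: HIT, count now 2. Cache: [7(c=1) 24(c=1) 36(c=1) 25(c=2) 14(c=2) 50(c=5)]
  13. access 98: MISS. Cache: [7(c=1) 24(c=1) 36(c=1) 98(c=1) 25(c=2) 14(c=2) 50(c=5)]
  14. access 46: MISS. Cache: [7(c=1) 24(c=1) 36(c=1) 98(c=1) 46(c=1) 25(c=2) 14(c=2) 50(c=5)]
  15. access 97: MISS, evict 7(c=1). Cache: [24(c=1) 36(c=1) 98(c=1) 46(c=1) 97(c=1) 25(c=2) 14(c=2) 50(c=5)]
Total: 6 hits, 9 misses, 1 evictions

Answer: 14 24 25 36 46 50 97 98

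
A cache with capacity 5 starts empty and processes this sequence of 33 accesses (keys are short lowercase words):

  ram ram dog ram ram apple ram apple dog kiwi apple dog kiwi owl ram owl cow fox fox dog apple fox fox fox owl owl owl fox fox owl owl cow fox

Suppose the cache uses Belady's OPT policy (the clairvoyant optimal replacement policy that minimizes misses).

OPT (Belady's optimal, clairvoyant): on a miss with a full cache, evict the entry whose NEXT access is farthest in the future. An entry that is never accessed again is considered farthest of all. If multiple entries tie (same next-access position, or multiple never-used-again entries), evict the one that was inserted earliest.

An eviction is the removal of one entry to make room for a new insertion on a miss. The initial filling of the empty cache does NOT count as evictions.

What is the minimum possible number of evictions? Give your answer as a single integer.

OPT (Belady) simulation (capacity=5):
  1. access ram: MISS. Cache: [ram]
  2. access ram: HIT. Next use of ram: step 4. Cache: [ram]
  3. access dog: MISS. Cache: [ram dog]
  4. access ram: HIT. Next use of ram: step 5. Cache: [ram dog]
  5. access ram: HIT. Next use of ram: step 7. Cache: [ram dog]
  6. access apple: MISS. Cache: [ram dog apple]
  7. access ram: HIT. Next use of ram: step 15. Cache: [ram dog apple]
  8. access apple: HIT. Next use of apple: step 11. Cache: [ram dog apple]
  9. access dog: HIT. Next use of dog: step 12. Cache: [ram dog apple]
  10. access kiwi: MISS. Cache: [ram dog apple kiwi]
  11. access apple: HIT. Next use of apple: step 21. Cache: [ram dog apple kiwi]
  12. access dog: HIT. Next use of dog: step 20. Cache: [ram dog apple kiwi]
  13. access kiwi: HIT. Next use of kiwi: never. Cache: [ram dog apple kiwi]
  14. access owl: MISS. Cache: [ram dog apple kiwi owl]
  15. access ram: HIT. Next use of ram: never. Cache: [ram dog apple kiwi owl]
  16. access owl: HIT. Next use of owl: step 25. Cache: [ram dog apple kiwi owl]
  17. access cow: MISS, evict ram (next use: never). Cache: [dog apple kiwi owl cow]
  18. access fox: MISS, evict kiwi (next use: never). Cache: [dog apple owl cow fox]
  19. access fox: HIT. Next use of fox: step 22. Cache: [dog apple owl cow fox]
  20. access dog: HIT. Next use of dog: never. Cache: [dog apple owl cow fox]
  21. access apple: HIT. Next use of apple: never. Cache: [dog apple owl cow fox]
  22. access fox: HIT. Next use of fox: step 23. Cache: [dog apple owl cow fox]
  23. access fox: HIT. Next use of fox: step 24. Cache: [dog apple owl cow fox]
  24. access fox: HIT. Next use of fox: step 28. Cache: [dog apple owl cow fox]
  25. access owl: HIT. Next use of owl: step 26. Cache: [dog apple owl cow fox]
  26. access owl: HIT. Next use of owl: step 27. Cache: [dog apple owl cow fox]
  27. access owl: HIT. Next use of owl: step 30. Cache: [dog apple owl cow fox]
  28. access fox: HIT. Next use of fox: step 29. Cache: [dog apple owl cow fox]
  29. access fox: HIT. Next use of fox: step 33. Cache: [dog apple owl cow fox]
  30. access owl: HIT. Next use of owl: step 31. Cache: [dog apple owl cow fox]
  31. access owl: HIT. Next use of owl: never. Cache: [dog apple owl cow fox]
  32. access cow: HIT. Next use of cow: never. Cache: [dog apple owl cow fox]
  33. access fox: HIT. Next use of fox: never. Cache: [dog apple owl cow fox]
Total: 26 hits, 7 misses, 2 evictions

Answer: 2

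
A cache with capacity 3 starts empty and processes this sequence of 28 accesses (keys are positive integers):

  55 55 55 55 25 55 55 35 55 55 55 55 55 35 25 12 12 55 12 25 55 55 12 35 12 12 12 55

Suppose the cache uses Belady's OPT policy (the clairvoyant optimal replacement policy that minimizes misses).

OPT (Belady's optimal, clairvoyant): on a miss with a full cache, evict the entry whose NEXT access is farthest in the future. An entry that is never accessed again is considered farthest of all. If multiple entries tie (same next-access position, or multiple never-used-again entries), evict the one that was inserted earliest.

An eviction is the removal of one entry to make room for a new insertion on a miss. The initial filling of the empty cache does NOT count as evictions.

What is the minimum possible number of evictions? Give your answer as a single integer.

Answer: 2

Derivation:
OPT (Belady) simulation (capacity=3):
  1. access 55: MISS. Cache: [55]
  2. access 55: HIT. Next use of 55: step 3. Cache: [55]
  3. access 55: HIT. Next use of 55: step 4. Cache: [55]
  4. access 55: HIT. Next use of 55: step 6. Cache: [55]
  5. access 25: MISS. Cache: [55 25]
  6. access 55: HIT. Next use of 55: step 7. Cache: [55 25]
  7. access 55: HIT. Next use of 55: step 9. Cache: [55 25]
  8. access 35: MISS. Cache: [55 25 35]
  9. access 55: HIT. Next use of 55: step 10. Cache: [55 25 35]
  10. access 55: HIT. Next use of 55: step 11. Cache: [55 25 35]
  11. access 55: HIT. Next use of 55: step 12. Cache: [55 25 35]
  12. access 55: HIT. Next use of 55: step 13. Cache: [55 25 35]
  13. access 55: HIT. Next use of 55: step 18. Cache: [55 25 35]
  14. access 35: HIT. Next use of 35: step 24. Cache: [55 25 35]
  15. access 25: HIT. Next use of 25: step 20. Cache: [55 25 35]
  16. access 12: MISS, evict 35 (next use: step 24). Cache: [55 25 12]
  17. access 12: HIT. Next use of 12: step 19. Cache: [55 25 12]
  18. access 55: HIT. Next use of 55: step 21. Cache: [55 25 12]
  19. access 12: HIT. Next use of 12: step 23. Cache: [55 25 12]
  20. access 25: HIT. Next use of 25: never. Cache: [55 25 12]
  21. access 55: HIT. Next use of 55: step 22. Cache: [55 25 12]
  22. access 55: HIT. Next use of 55: step 28. Cache: [55 25 12]
  23. access 12: HIT. Next use of 12: step 25. Cache: [55 25 12]
  24. access 35: MISS, evict 25 (next use: never). Cache: [55 12 35]
  25. access 12: HIT. Next use of 12: step 26. Cache: [55 12 35]
  26. access 12: HIT. Next use of 12: step 27. Cache: [55 12 35]
  27. access 12: HIT. Next use of 12: never. Cache: [55 12 35]
  28. access 55: HIT. Next use of 55: never. Cache: [55 12 35]
Total: 23 hits, 5 misses, 2 evictions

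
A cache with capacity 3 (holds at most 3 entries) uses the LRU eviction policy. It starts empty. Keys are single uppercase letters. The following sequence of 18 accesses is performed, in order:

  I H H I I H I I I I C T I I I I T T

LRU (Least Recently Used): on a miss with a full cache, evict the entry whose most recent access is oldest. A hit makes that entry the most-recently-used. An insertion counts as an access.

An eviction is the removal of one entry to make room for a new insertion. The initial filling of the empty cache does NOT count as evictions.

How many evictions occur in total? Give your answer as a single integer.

Answer: 1

Derivation:
LRU simulation (capacity=3):
  1. access I: MISS. Cache (LRU->MRU): [I]
  2. access H: MISS. Cache (LRU->MRU): [I H]
  3. access H: HIT. Cache (LRU->MRU): [I H]
  4. access I: HIT. Cache (LRU->MRU): [H I]
  5. access I: HIT. Cache (LRU->MRU): [H I]
  6. access H: HIT. Cache (LRU->MRU): [I H]
  7. access I: HIT. Cache (LRU->MRU): [H I]
  8. access I: HIT. Cache (LRU->MRU): [H I]
  9. access I: HIT. Cache (LRU->MRU): [H I]
  10. access I: HIT. Cache (LRU->MRU): [H I]
  11. access C: MISS. Cache (LRU->MRU): [H I C]
  12. access T: MISS, evict H. Cache (LRU->MRU): [I C T]
  13. access I: HIT. Cache (LRU->MRU): [C T I]
  14. access I: HIT. Cache (LRU->MRU): [C T I]
  15. access I: HIT. Cache (LRU->MRU): [C T I]
  16. access I: HIT. Cache (LRU->MRU): [C T I]
  17. access T: HIT. Cache (LRU->MRU): [C I T]
  18. access T: HIT. Cache (LRU->MRU): [C I T]
Total: 14 hits, 4 misses, 1 evictions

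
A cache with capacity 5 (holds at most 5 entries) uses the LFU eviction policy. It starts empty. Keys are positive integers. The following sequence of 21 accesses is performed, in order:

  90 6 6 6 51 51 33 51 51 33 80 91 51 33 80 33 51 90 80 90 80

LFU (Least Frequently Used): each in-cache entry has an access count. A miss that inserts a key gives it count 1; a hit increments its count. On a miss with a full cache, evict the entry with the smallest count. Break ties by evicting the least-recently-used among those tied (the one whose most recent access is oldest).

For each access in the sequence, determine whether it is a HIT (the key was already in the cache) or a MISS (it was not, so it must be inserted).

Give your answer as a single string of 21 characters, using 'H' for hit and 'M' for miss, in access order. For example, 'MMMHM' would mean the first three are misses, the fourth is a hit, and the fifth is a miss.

LFU simulation (capacity=5):
  1. access 90: MISS. Cache: [90(c=1)]
  2. access 6: MISS. Cache: [90(c=1) 6(c=1)]
  3. access 6: HIT, count now 2. Cache: [90(c=1) 6(c=2)]
  4. access 6: HIT, count now 3. Cache: [90(c=1) 6(c=3)]
  5. access 51: MISS. Cache: [90(c=1) 51(c=1) 6(c=3)]
  6. access 51: HIT, count now 2. Cache: [90(c=1) 51(c=2) 6(c=3)]
  7. access 33: MISS. Cache: [90(c=1) 33(c=1) 51(c=2) 6(c=3)]
  8. access 51: HIT, count now 3. Cache: [90(c=1) 33(c=1) 6(c=3) 51(c=3)]
  9. access 51: HIT, count now 4. Cache: [90(c=1) 33(c=1) 6(c=3) 51(c=4)]
  10. access 33: HIT, count now 2. Cache: [90(c=1) 33(c=2) 6(c=3) 51(c=4)]
  11. access 80: MISS. Cache: [90(c=1) 80(c=1) 33(c=2) 6(c=3) 51(c=4)]
  12. access 91: MISS, evict 90(c=1). Cache: [80(c=1) 91(c=1) 33(c=2) 6(c=3) 51(c=4)]
  13. access 51: HIT, count now 5. Cache: [80(c=1) 91(c=1) 33(c=2) 6(c=3) 51(c=5)]
  14. access 33: HIT, count now 3. Cache: [80(c=1) 91(c=1) 6(c=3) 33(c=3) 51(c=5)]
  15. access 80: HIT, count now 2. Cache: [91(c=1) 80(c=2) 6(c=3) 33(c=3) 51(c=5)]
  16. access 33: HIT, count now 4. Cache: [91(c=1) 80(c=2) 6(c=3) 33(c=4) 51(c=5)]
  17. access 51: HIT, count now 6. Cache: [91(c=1) 80(c=2) 6(c=3) 33(c=4) 51(c=6)]
  18. access 90: MISS, evict 91(c=1). Cache: [90(c=1) 80(c=2) 6(c=3) 33(c=4) 51(c=6)]
  19. access 80: HIT, count now 3. Cache: [90(c=1) 6(c=3) 80(c=3) 33(c=4) 51(c=6)]
  20. access 90: HIT, count now 2. Cache: [90(c=2) 6(c=3) 80(c=3) 33(c=4) 51(c=6)]
  21. access 80: HIT, count now 4. Cache: [90(c=2) 6(c=3) 33(c=4) 80(c=4) 51(c=6)]
Total: 14 hits, 7 misses, 2 evictions

Answer: MMHHMHMHHHMMHHHHHMHHH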